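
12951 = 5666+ 7285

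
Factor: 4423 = 4423^1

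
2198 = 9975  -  7777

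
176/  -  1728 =  -  1 + 97/108 =- 0.10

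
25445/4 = 25445/4 = 6361.25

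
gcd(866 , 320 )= 2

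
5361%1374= 1239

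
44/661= 44/661=0.07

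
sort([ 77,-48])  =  [  -  48, 77]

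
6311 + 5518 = 11829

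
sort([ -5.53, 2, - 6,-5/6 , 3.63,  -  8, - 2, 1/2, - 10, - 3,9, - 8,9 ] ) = [ - 10 , - 8,-8, - 6, - 5.53, - 3, - 2, - 5/6,1/2, 2,3.63, 9,9]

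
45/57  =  15/19 = 0.79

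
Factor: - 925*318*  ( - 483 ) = 142074450 =2^1*3^2*5^2*7^1 *23^1 * 37^1*53^1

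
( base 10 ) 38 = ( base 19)20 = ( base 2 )100110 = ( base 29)19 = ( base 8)46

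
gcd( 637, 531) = 1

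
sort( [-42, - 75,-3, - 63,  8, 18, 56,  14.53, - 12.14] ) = [ - 75 ,-63,-42,-12.14,- 3, 8, 14.53,18,  56]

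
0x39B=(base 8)1633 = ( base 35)QD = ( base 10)923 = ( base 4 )32123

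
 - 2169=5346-7515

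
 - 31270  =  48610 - 79880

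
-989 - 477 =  - 1466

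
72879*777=56626983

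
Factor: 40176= 2^4*3^4*31^1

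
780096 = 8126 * 96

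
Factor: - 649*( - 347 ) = 225203 = 11^1 * 59^1*347^1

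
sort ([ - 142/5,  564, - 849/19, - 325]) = [ - 325, - 849/19, - 142/5,564 ]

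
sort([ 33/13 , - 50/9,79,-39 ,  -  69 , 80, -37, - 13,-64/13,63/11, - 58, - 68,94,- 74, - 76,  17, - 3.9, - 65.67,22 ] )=[ - 76, - 74,-69, -68, - 65.67, - 58,- 39,-37, - 13, - 50/9,  -  64/13,-3.9 , 33/13,63/11,17,  22,79 , 80 , 94 ] 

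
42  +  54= 96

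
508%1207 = 508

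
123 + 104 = 227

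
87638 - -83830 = 171468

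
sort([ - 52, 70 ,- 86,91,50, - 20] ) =[  -  86,-52,-20,50,70 , 91 ]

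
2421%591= 57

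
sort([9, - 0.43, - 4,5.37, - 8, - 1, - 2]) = [  -  8, - 4,- 2,-1,- 0.43 , 5.37, 9]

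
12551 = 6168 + 6383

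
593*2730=1618890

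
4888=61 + 4827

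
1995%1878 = 117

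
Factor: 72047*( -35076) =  - 2527120572=- 2^2*3^1* 37^1*79^1*72047^1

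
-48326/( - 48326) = 1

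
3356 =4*839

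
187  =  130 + 57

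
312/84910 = 156/42455 =0.00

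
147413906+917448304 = 1064862210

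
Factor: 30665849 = 30665849^1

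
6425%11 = 1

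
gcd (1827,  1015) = 203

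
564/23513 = 564/23513 = 0.02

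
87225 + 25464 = 112689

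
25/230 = 5/46 = 0.11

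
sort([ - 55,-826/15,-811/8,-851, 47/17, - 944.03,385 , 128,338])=[ - 944.03, -851 ,-811/8, - 826/15, - 55,47/17,128,  338,385 ] 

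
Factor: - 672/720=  - 14/15 = - 2^1*3^( - 1)*5^( - 1 )*7^1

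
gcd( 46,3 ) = 1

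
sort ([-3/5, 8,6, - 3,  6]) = [ - 3, - 3/5,6,6 , 8 ]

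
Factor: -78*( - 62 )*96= 464256 = 2^7*3^2 * 13^1*31^1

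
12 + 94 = 106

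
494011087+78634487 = 572645574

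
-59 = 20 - 79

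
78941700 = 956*82575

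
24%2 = 0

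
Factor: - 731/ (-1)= 17^1*43^1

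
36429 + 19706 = 56135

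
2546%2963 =2546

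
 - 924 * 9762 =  - 9020088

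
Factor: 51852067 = 773^1*67079^1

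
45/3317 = 45/3317 = 0.01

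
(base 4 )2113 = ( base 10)151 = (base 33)4J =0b10010111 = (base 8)227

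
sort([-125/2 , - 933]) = [ -933, - 125/2]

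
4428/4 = 1107 =1107.00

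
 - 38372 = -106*362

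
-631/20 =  - 631/20 =- 31.55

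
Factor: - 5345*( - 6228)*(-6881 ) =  -229059269460=-2^2*3^2*5^1*7^1 * 173^1 * 983^1 * 1069^1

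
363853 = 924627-560774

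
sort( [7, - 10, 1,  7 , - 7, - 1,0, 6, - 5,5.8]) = [ - 10, - 7, - 5, - 1,0,1,5.8 , 6 , 7, 7 ] 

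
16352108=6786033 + 9566075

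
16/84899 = 16/84899 = 0.00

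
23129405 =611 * 37855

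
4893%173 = 49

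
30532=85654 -55122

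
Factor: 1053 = 3^4 *13^1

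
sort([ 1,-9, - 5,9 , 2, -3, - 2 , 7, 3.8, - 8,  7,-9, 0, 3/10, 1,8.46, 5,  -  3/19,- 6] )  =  [ - 9, - 9,-8 ,-6, - 5, - 3,-2,-3/19,  0, 3/10, 1,1, 2,3.8,5,7 , 7, 8.46,  9 ] 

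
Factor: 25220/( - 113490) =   -  2/9  =  - 2^1  *  3^( - 2 )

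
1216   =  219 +997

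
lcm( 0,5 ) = 0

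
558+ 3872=4430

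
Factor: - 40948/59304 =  - 2^( -1 )*3^(  -  1 )*7^ (-1) * 29^1 = -29/42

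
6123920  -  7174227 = - 1050307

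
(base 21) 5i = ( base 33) 3o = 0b1111011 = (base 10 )123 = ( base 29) 47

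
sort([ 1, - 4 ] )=[- 4 , 1 ]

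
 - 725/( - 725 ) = 1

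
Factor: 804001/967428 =2^( - 2)*3^(-2)*7^( - 1 )*349^( - 1)*73091^1 = 73091/87948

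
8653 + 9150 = 17803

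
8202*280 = 2296560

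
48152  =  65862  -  17710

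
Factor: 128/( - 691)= - 2^7*691^(  -  1)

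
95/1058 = 95/1058 = 0.09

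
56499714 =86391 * 654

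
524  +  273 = 797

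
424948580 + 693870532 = 1118819112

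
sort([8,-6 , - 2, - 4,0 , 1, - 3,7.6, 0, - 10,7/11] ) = [ - 10, - 6, -4, - 3, - 2,0,0,7/11,1,7.6 , 8 ]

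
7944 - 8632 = -688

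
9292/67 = 9292/67 = 138.69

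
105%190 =105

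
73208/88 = 9151/11 = 831.91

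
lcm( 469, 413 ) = 27671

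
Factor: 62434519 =7^1*8919217^1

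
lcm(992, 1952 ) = 60512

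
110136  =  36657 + 73479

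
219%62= 33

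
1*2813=2813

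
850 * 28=23800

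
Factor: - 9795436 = -2^2*7^1*349837^1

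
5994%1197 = 9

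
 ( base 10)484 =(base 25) j9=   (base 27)HP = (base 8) 744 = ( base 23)L1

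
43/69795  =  43/69795 = 0.00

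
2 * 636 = 1272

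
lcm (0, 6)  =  0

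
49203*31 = 1525293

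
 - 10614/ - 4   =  2653 + 1/2 =2653.50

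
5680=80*71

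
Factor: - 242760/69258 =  - 2^2*5^1 * 17^1*97^( - 1) = -340/97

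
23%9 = 5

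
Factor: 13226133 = 3^1*83^1 * 53117^1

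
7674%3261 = 1152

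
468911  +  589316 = 1058227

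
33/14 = 33/14= 2.36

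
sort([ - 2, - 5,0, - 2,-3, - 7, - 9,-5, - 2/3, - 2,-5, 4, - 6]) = [-9,-7, - 6,-5,-5, - 5, - 3, - 2,-2,-2,- 2/3, 0, 4]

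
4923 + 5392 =10315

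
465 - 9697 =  - 9232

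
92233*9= 830097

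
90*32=2880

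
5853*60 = 351180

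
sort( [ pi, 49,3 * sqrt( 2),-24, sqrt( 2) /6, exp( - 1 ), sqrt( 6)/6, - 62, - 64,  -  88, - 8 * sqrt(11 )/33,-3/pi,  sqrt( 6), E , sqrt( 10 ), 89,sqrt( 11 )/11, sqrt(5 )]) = [- 88, - 64,-62,  -  24,-3/pi, - 8 * sqrt( 11 )/33,sqrt(2 ) /6, sqrt(11) /11, exp(-1 ), sqrt(6) /6 , sqrt( 5 ) , sqrt( 6), E, pi, sqrt( 10) , 3 * sqrt( 2 ), 49, 89]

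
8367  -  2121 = 6246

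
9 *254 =2286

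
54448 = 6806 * 8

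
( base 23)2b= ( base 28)21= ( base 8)71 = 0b111001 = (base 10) 57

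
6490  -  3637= 2853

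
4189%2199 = 1990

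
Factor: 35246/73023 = 2^1*3^( - 1 )*101^( - 1)*241^( - 1)*17623^1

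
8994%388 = 70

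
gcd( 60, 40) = 20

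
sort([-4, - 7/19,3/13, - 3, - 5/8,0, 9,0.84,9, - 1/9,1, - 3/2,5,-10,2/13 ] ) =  [ - 10, - 4, - 3, - 3/2, - 5/8, - 7/19, - 1/9, 0 , 2/13, 3/13,0.84,1, 5,9, 9] 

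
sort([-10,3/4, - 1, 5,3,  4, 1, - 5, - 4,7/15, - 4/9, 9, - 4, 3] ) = [-10, - 5, - 4, - 4, - 1, - 4/9, 7/15,3/4 , 1, 3 , 3, 4, 5, 9]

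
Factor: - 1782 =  - 2^1*3^4  *11^1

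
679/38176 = 679/38176 =0.02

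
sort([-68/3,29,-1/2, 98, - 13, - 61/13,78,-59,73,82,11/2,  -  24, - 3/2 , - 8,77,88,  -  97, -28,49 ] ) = [ -97,-59,-28 ,-24 , - 68/3, - 13,  -  8, - 61/13, - 3/2, - 1/2,  11/2, 29,49,73,77 , 78 , 82, 88,98 ]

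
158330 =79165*2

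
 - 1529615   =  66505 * ( - 23)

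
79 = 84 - 5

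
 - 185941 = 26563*(-7)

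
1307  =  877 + 430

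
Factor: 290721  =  3^1*96907^1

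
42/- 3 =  - 14/1 = - 14.00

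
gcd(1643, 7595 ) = 31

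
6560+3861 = 10421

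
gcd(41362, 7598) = 2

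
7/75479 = 7/75479 = 0.00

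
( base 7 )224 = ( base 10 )116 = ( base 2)1110100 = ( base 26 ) 4c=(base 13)8C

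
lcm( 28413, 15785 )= 142065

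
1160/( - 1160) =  - 1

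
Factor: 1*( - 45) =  - 3^2*5^1  =  -45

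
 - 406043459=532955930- 938999389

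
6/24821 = 6/24821 = 0.00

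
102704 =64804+37900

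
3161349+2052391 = 5213740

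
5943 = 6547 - 604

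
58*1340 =77720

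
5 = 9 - 4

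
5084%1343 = 1055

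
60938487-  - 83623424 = 144561911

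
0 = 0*2130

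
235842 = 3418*69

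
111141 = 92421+18720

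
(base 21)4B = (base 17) 5a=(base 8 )137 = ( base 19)50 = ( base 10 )95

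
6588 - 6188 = 400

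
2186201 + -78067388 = -75881187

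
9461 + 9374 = 18835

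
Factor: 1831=1831^1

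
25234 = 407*62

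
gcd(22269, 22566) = 3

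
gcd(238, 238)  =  238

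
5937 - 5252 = 685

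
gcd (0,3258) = 3258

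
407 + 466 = 873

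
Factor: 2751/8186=2^( - 1 )*3^1*7^1 * 131^1*4093^( - 1)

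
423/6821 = 423/6821 = 0.06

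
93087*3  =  279261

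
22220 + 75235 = 97455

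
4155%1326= 177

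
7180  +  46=7226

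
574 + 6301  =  6875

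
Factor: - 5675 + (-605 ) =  - 6280  =  - 2^3*5^1*157^1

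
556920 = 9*61880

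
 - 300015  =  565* ( - 531)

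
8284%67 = 43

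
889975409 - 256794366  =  633181043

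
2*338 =676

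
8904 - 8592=312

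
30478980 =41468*735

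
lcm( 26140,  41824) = 209120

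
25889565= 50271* 515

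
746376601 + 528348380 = 1274724981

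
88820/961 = 88820/961  =  92.42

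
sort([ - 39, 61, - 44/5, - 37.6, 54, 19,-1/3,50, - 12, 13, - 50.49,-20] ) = [ -50.49,-39, - 37.6, - 20,-12, - 44/5 ,- 1/3, 13, 19, 50,54, 61] 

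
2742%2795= 2742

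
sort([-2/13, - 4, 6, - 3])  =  [-4, - 3,  -  2/13, 6 ]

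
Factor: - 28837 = -28837^1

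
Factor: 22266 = 2^1*3^2*1237^1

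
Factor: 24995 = 5^1*4999^1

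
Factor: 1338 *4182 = 2^2*3^2  *17^1*41^1*223^1= 5595516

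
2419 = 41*59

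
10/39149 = 10/39149 = 0.00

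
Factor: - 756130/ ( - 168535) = 166/37 = 2^1*37^ (-1)*83^1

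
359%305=54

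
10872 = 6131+4741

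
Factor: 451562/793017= 2^1 * 3^( -3)*23^(  -  1)*1277^(-1 )*225781^1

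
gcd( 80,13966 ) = 2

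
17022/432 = 39 + 29/72 = 39.40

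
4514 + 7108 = 11622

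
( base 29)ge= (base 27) HJ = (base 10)478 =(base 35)dn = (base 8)736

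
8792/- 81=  - 8792/81   =  - 108.54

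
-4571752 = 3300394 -7872146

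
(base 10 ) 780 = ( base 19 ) 231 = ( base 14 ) 3DA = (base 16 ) 30C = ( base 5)11110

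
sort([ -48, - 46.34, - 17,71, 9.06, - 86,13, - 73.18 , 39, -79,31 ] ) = [-86, - 79,-73.18,- 48, - 46.34,-17,9.06,13,31 , 39,71]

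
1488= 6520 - 5032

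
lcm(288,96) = 288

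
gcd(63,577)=1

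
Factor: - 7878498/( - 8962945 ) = 2^1*3^1*5^( - 1)*79^( - 1)* 22691^ ( - 1 )*1313083^1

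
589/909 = 589/909 = 0.65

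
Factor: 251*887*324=2^2*3^4*251^1*887^1 = 72134388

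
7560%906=312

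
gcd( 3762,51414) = 1254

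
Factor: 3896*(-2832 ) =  - 11033472 = - 2^7*3^1* 59^1*487^1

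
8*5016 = 40128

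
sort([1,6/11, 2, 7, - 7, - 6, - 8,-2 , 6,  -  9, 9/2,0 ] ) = [ - 9, - 8, -7 ,-6, - 2,0,6/11, 1, 2,9/2,6,7]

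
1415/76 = 1415/76 = 18.62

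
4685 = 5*937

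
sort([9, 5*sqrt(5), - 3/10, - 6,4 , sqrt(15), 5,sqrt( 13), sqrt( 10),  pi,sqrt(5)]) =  [  -  6 ,  -  3/10, sqrt( 5),pi,sqrt( 10 ), sqrt(13 ), sqrt( 15 ),4,  5, 9, 5*sqrt( 5)] 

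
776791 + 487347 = 1264138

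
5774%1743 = 545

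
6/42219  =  2/14073 = 0.00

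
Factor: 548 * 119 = 2^2*7^1*17^1*137^1= 65212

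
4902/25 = 196 + 2/25 = 196.08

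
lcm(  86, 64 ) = 2752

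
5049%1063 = 797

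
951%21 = 6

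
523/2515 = 523/2515 = 0.21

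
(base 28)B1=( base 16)135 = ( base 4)10311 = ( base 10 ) 309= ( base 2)100110101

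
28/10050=14/5025 = 0.00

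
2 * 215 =430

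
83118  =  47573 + 35545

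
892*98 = 87416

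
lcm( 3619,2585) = 18095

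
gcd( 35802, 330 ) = 6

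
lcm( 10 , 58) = 290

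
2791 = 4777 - 1986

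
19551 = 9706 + 9845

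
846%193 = 74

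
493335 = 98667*5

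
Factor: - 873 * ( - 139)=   3^2*97^1*139^1 = 121347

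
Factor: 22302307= 71^1*314117^1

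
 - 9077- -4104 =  - 4973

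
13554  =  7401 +6153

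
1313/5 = 262 + 3/5= 262.60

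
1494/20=74 + 7/10 = 74.70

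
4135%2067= 1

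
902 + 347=1249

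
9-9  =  0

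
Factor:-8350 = - 2^1*5^2*167^1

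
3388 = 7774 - 4386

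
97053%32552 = 31949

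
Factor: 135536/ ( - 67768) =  - 2= - 2^1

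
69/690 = 1/10 = 0.10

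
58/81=58/81 =0.72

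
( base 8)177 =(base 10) 127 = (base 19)6d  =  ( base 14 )91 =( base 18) 71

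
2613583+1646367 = 4259950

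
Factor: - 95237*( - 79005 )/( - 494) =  - 7524199185/494  =  - 2^( - 1)*3^1*5^1*13^( - 1 )*19^ ( - 1 )*23^1 * 131^1* 229^1*727^1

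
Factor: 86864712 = 2^3*3^1*11^1*89^1 *3697^1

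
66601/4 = 16650 + 1/4 = 16650.25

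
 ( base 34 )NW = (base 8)1456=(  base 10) 814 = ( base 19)24G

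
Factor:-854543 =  - 29^1 * 79^1*373^1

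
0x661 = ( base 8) 3141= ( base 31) 1LL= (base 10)1633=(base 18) 50D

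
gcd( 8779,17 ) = 1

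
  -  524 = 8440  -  8964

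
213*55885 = 11903505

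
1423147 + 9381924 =10805071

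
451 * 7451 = 3360401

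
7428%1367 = 593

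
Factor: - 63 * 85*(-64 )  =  2^6*3^2*5^1*7^1 *17^1 = 342720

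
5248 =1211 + 4037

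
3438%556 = 102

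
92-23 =69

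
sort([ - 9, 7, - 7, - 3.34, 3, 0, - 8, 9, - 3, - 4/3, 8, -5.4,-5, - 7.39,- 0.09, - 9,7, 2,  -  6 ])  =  [ - 9, - 9, - 8, - 7.39, - 7, - 6,- 5.4, - 5  , - 3.34, - 3, - 4/3 , - 0.09, 0, 2, 3,7, 7, 8 , 9 ] 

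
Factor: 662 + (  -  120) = 542 = 2^1*271^1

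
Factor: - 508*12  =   - 6096 = -2^4*3^1*127^1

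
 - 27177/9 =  - 9059/3  =  -3019.67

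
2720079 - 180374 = 2539705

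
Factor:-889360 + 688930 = -200430 = -2^1 * 3^2 *5^1 * 17^1*131^1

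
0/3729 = 0  =  0.00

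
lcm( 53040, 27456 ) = 2333760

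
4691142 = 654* 7173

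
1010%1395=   1010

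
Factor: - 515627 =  - 7^2* 17^1*619^1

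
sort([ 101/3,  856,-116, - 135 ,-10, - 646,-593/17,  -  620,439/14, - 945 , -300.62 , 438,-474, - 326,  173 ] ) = [ - 945, - 646, - 620 , - 474, - 326,- 300.62,- 135,- 116, - 593/17,  -  10,439/14 , 101/3, 173, 438,  856 ] 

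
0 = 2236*0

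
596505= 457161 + 139344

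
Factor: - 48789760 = -2^8 * 5^1*47^1*811^1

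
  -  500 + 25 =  - 475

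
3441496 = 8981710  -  5540214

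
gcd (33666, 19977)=3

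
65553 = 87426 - 21873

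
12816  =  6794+6022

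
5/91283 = 5/91283 = 0.00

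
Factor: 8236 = 2^2*29^1*71^1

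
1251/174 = 417/58 = 7.19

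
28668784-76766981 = - 48098197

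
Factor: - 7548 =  - 2^2*3^1*17^1 * 37^1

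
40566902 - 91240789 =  - 50673887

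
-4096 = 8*( -512 )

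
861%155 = 86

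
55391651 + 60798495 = 116190146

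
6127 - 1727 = 4400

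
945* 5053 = 4775085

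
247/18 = 13  +  13/18 =13.72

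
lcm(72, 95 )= 6840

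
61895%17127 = 10514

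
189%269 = 189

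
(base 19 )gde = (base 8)13625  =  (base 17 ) 13F2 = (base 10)6037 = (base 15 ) 1bc7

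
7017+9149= 16166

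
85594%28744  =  28106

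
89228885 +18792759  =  108021644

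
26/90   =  13/45= 0.29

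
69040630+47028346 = 116068976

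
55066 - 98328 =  - 43262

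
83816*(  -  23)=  - 1927768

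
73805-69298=4507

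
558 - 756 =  - 198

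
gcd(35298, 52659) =9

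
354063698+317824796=671888494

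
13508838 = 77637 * 174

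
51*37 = 1887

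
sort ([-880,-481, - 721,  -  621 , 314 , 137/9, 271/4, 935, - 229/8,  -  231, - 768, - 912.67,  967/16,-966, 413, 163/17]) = [-966, - 912.67, - 880, - 768 ,-721, - 621,-481,-231,-229/8, 163/17,137/9,967/16, 271/4,314,413, 935]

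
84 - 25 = 59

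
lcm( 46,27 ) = 1242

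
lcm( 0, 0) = 0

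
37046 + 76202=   113248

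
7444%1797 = 256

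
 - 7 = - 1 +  - 6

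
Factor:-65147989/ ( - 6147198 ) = 2^ ( - 1 )* 3^( - 3)*113837^( - 1 )*65147989^1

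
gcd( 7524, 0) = 7524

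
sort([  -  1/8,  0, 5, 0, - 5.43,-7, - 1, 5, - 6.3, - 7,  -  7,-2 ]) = [ - 7, - 7 , - 7,-6.3, - 5.43,  -  2, - 1, - 1/8, 0 , 0,5,5] 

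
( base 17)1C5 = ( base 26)J4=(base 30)gi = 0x1f2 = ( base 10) 498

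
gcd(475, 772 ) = 1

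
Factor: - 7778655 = - 3^2*5^1 * 172859^1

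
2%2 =0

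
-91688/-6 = 45844/3= 15281.33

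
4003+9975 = 13978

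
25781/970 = 26 + 561/970  =  26.58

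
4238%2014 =210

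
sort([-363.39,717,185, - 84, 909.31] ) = [ - 363.39, - 84,185,717,  909.31] 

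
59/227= 59/227 = 0.26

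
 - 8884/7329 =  - 8884/7329 = - 1.21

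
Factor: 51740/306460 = 13/77 = 7^ (  -  1 ) *11^( - 1 )*13^1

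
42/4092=7/682 = 0.01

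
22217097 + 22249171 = 44466268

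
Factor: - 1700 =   -  2^2*5^2*17^1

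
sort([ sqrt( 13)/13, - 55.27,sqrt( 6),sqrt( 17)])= [-55.27, sqrt( 13 )/13 , sqrt(  6),sqrt(17) ] 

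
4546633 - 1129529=3417104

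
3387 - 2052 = 1335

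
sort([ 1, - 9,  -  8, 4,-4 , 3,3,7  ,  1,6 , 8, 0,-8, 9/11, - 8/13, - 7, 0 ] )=[ -9, - 8,  -  8, - 7, - 4, - 8/13, 0, 0, 9/11 , 1 , 1,3,  3 , 4 , 6 , 7,8 ] 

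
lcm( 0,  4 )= 0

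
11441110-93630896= - 82189786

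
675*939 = 633825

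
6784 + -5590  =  1194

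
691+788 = 1479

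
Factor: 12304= 2^4*769^1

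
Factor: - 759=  - 3^1*11^1 *23^1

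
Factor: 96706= 2^1 * 48353^1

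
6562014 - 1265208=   5296806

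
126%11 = 5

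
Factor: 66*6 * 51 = 2^2*3^3 * 11^1  *  17^1 = 20196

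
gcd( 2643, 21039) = 3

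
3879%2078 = 1801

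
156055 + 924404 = 1080459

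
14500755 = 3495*4149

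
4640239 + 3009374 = 7649613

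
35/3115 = 1/89  =  0.01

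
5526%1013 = 461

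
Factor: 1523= 1523^1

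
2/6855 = 2/6855 = 0.00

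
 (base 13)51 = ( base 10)66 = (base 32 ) 22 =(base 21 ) 33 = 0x42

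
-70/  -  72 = 35/36 =0.97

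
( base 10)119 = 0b1110111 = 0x77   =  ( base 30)3T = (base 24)4N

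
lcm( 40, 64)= 320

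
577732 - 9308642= - 8730910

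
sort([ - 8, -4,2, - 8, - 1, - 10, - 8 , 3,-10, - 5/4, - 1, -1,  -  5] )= [ - 10 , - 10, - 8, - 8, - 8, - 5, - 4, - 5/4 , - 1 ,-1, - 1, 2,3]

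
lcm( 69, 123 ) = 2829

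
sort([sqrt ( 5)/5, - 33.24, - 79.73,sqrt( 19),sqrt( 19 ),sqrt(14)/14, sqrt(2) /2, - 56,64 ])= [ - 79.73, - 56,- 33.24,sqrt(14)/14,sqrt( 5)/5, sqrt( 2)/2,sqrt(19),sqrt(19),  64]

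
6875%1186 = 945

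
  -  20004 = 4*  ( - 5001)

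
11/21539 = 11/21539=0.00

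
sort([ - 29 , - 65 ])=[ - 65 ,- 29]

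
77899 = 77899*1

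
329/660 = 329/660= 0.50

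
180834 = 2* 90417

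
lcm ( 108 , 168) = 1512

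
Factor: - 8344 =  - 2^3*7^1*149^1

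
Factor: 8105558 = 2^1*29^2* 61^1*79^1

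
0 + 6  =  6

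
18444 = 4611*4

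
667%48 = 43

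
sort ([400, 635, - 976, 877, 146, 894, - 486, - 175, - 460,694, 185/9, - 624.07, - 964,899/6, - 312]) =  [ - 976, - 964 , - 624.07, - 486, - 460 ,-312, - 175, 185/9,146, 899/6, 400,635, 694,877, 894 ]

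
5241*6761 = 35434401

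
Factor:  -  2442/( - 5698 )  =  3/7 = 3^1*7^(-1) 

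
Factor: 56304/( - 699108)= -12/149 = - 2^2* 3^1*149^( - 1)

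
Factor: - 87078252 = -2^2*3^1*113^1*64217^1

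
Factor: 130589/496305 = 3^( - 2)  *  5^( - 1 )*41^( - 1)*269^( - 1 )*130589^1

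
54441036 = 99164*549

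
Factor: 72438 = 2^1*3^1*12073^1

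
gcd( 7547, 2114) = 1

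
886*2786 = 2468396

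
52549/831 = 52549/831 = 63.24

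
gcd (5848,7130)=2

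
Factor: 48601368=2^3*3^2*17^1*59^1*673^1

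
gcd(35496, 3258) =18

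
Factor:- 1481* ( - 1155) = 3^1 * 5^1*7^1*11^1 * 1481^1 = 1710555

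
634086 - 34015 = 600071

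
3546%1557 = 432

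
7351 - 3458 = 3893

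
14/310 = 7/155 = 0.05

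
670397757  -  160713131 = 509684626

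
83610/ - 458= - 41805/229 = - 182.55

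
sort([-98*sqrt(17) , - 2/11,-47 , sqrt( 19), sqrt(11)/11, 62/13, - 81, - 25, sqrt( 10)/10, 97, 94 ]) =[ - 98*sqrt( 17) , - 81, - 47, - 25, - 2/11,sqrt(11)/11,  sqrt ( 10 ) /10, sqrt( 19), 62/13 , 94,97 ]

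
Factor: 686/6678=49/477 = 3^ ( - 2)*7^2 *53^( - 1)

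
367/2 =367/2 = 183.50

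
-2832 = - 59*48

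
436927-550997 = -114070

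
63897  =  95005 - 31108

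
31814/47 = 31814/47  =  676.89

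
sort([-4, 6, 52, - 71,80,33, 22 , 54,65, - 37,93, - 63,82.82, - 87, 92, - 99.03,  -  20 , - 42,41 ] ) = [ - 99.03, - 87, - 71,-63,-42 ,  -  37,-20, - 4,6,22,  33,  41,  52,54, 65, 80,82.82, 92, 93 ]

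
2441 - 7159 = - 4718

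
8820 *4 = 35280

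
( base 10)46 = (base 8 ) 56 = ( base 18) 2A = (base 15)31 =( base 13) 37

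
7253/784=7253/784= 9.25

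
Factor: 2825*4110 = 11610750  =  2^1*3^1*5^3*113^1* 137^1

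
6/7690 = 3/3845 = 0.00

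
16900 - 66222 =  - 49322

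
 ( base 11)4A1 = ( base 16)253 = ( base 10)595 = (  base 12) 417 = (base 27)M1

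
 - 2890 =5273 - 8163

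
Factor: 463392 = 2^5*3^2*  1609^1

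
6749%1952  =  893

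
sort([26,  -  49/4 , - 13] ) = [ - 13, - 49/4, 26 ]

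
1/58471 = 1/58471=0.00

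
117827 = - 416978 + 534805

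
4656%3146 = 1510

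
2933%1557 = 1376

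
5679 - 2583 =3096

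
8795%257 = 57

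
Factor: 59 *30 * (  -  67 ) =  - 2^1*3^1*5^1* 59^1*67^1 = -118590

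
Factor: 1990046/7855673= 2^1 * 7^( - 1)*23^(  -  1)*59^(-1)*827^(-1 )*995023^1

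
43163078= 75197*574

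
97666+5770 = 103436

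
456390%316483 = 139907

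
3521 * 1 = 3521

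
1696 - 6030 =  - 4334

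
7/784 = 1/112 = 0.01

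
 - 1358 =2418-3776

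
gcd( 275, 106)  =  1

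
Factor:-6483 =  - 3^1*2161^1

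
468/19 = 24 +12/19 =24.63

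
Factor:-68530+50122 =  - 18408 = - 2^3*3^1*13^1*59^1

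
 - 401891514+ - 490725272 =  - 892616786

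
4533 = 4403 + 130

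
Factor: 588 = 2^2 * 3^1*7^2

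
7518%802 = 300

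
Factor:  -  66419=- 17^1 *3907^1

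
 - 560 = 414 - 974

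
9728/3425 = 2 + 2878/3425 = 2.84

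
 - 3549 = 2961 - 6510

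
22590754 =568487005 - 545896251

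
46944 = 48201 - 1257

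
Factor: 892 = 2^2*223^1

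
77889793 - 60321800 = 17567993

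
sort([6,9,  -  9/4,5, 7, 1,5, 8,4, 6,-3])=[ - 3,-9/4, 1, 4,  5, 5,6,6, 7, 8, 9]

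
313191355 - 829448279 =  - 516256924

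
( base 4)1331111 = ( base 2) 1111101010101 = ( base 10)8021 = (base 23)F3H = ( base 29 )9FH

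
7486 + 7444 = 14930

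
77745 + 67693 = 145438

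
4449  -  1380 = 3069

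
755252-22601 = 732651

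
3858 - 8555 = -4697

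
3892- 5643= - 1751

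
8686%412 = 34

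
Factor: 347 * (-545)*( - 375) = 70918125 = 3^1*5^4*109^1*347^1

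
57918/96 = 603 + 5/16 = 603.31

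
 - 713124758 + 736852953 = 23728195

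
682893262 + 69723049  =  752616311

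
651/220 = 651/220 = 2.96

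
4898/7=699 + 5/7= 699.71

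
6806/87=78 + 20/87 = 78.23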